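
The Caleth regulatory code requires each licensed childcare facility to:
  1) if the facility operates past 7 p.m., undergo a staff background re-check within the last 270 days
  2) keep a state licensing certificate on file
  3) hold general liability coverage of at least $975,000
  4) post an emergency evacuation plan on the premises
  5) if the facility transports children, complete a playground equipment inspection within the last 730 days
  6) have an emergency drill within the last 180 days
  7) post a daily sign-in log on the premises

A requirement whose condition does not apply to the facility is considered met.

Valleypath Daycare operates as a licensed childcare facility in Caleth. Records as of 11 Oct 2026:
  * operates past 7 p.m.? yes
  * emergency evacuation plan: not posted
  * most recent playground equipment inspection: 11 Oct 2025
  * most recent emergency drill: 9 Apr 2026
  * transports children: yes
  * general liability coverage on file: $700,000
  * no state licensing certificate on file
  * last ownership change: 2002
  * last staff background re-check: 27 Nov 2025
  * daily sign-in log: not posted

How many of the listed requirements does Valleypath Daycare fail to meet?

6

1. condition 'operates past 7 p.m.' holds; staff background re-check 318 days ago vs limit 270 → not met
2. state licensing certificate absent → not met
3. general liability coverage $700,000 < $975,000 → not met
4. emergency evacuation plan absent → not met
5. condition 'transports children' holds; playground equipment inspection 365 days ago vs limit 730 → met
6. emergency drill 185 days ago vs limit 180 → not met
7. daily sign-in log absent → not met
Not met: 6 of 7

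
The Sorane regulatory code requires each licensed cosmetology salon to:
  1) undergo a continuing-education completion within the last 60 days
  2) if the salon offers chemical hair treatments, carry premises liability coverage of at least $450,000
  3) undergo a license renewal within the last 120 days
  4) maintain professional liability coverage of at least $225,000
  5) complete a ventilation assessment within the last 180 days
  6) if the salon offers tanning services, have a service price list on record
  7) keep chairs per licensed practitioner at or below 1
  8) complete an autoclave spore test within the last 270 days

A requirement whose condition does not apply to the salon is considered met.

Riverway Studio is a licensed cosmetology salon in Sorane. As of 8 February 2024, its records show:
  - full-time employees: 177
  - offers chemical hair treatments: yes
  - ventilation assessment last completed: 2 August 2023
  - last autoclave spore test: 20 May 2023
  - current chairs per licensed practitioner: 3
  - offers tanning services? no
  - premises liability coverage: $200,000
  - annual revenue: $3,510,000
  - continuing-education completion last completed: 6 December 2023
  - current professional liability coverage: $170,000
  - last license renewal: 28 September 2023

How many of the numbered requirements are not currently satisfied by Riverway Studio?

1. continuing-education completion 64 days ago vs limit 60 → not met
2. condition 'offers chemical hair treatments' holds; premises liability coverage $200,000 < $450,000 → not met
3. license renewal 133 days ago vs limit 120 → not met
4. professional liability coverage $170,000 < $225,000 → not met
5. ventilation assessment 190 days ago vs limit 180 → not met
6. condition 'offers tanning services' does not hold → requirement n/a → met
7. chairs per licensed practitioner 3 > 1 → not met
8. autoclave spore test 264 days ago vs limit 270 → met
Not met: 6 of 8

6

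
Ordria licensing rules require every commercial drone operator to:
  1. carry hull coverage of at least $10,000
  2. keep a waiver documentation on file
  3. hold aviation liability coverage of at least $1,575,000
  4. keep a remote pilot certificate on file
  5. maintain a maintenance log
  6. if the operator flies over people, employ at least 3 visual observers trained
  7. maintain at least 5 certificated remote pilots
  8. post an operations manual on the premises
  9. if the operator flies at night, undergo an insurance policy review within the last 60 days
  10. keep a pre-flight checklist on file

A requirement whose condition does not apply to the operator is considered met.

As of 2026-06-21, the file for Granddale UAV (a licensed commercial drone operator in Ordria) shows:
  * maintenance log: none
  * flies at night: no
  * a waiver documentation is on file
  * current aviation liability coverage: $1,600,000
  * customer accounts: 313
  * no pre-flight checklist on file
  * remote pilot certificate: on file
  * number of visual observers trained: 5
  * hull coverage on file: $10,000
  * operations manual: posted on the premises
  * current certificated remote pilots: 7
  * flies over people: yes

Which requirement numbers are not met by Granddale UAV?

5, 10

1. hull coverage $10,000 ≥ $10,000 → met
2. waiver documentation present → met
3. aviation liability coverage $1,600,000 ≥ $1,575,000 → met
4. remote pilot certificate present → met
5. maintenance log absent → not met
6. condition 'flies over people' holds; visual observers trained 5 ≥ 3 → met
7. certificated remote pilots 7 ≥ 5 → met
8. operations manual present → met
9. condition 'flies at night' does not hold → requirement n/a → met
10. pre-flight checklist absent → not met
Not met: 5, 10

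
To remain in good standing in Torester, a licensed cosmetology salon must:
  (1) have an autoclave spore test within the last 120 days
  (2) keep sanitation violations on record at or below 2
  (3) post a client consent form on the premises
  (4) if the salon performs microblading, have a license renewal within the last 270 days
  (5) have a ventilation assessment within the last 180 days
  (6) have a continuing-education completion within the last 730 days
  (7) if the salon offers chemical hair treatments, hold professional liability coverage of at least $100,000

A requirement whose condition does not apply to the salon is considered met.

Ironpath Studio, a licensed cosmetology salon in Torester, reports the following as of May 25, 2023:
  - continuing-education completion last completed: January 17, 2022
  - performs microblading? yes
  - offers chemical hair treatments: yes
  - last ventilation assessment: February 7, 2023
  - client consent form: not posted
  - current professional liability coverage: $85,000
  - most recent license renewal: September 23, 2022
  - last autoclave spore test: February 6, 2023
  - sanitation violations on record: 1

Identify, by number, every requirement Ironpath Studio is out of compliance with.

3, 7

1. autoclave spore test 108 days ago vs limit 120 → met
2. sanitation violations on record 1 ≤ 2 → met
3. client consent form absent → not met
4. condition 'performs microblading' holds; license renewal 244 days ago vs limit 270 → met
5. ventilation assessment 107 days ago vs limit 180 → met
6. continuing-education completion 493 days ago vs limit 730 → met
7. condition 'offers chemical hair treatments' holds; professional liability coverage $85,000 < $100,000 → not met
Not met: 3, 7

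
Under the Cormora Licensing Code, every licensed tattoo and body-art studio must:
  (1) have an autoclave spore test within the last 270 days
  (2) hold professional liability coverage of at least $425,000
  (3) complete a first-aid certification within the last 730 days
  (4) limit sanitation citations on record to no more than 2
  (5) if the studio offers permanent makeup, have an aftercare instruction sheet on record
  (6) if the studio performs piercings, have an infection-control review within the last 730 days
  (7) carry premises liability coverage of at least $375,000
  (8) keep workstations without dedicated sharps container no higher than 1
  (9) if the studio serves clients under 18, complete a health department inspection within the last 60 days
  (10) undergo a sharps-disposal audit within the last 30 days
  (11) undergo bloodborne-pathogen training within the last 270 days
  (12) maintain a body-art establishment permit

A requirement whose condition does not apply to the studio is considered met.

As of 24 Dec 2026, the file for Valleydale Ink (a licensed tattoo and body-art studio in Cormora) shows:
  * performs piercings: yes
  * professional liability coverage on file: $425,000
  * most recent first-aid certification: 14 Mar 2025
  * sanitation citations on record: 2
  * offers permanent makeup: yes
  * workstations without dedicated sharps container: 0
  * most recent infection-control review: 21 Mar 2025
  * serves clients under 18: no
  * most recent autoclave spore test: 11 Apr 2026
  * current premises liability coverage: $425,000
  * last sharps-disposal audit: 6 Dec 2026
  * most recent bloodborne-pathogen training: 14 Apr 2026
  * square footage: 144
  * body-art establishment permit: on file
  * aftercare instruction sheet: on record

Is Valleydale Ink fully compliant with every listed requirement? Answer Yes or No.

Yes

1. autoclave spore test 257 days ago vs limit 270 → met
2. professional liability coverage $425,000 ≥ $425,000 → met
3. first-aid certification 650 days ago vs limit 730 → met
4. sanitation citations on record 2 ≤ 2 → met
5. condition 'offers permanent makeup' holds; aftercare instruction sheet present → met
6. condition 'performs piercings' holds; infection-control review 643 days ago vs limit 730 → met
7. premises liability coverage $425,000 ≥ $375,000 → met
8. workstations without dedicated sharps container 0 ≤ 1 → met
9. condition 'serves clients under 18' does not hold → requirement n/a → met
10. sharps-disposal audit 18 days ago vs limit 30 → met
11. bloodborne-pathogen training 254 days ago vs limit 270 → met
12. body-art establishment permit present → met
All met.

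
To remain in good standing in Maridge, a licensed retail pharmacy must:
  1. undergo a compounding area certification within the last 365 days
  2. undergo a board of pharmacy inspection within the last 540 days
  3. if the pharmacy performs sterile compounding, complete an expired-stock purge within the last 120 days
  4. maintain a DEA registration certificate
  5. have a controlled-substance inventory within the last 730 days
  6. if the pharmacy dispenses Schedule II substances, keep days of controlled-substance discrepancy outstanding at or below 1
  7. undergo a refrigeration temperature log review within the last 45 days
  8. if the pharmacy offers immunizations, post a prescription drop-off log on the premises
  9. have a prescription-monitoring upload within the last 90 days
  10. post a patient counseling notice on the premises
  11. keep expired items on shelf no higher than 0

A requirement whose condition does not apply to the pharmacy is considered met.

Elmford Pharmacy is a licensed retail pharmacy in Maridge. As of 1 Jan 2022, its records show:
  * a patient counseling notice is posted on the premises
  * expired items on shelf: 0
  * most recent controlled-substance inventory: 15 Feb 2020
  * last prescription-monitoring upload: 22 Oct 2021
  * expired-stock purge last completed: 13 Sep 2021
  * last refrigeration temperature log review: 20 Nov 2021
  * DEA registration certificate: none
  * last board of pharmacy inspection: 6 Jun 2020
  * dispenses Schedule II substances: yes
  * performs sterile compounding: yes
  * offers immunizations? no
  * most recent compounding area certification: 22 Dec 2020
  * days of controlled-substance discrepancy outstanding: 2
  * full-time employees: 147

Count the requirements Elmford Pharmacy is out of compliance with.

4

1. compounding area certification 375 days ago vs limit 365 → not met
2. board of pharmacy inspection 574 days ago vs limit 540 → not met
3. condition 'performs sterile compounding' holds; expired-stock purge 110 days ago vs limit 120 → met
4. DEA registration certificate absent → not met
5. controlled-substance inventory 686 days ago vs limit 730 → met
6. condition 'dispenses Schedule II substances' holds; days of controlled-substance discrepancy outstanding 2 > 1 → not met
7. refrigeration temperature log review 42 days ago vs limit 45 → met
8. condition 'offers immunizations' does not hold → requirement n/a → met
9. prescription-monitoring upload 71 days ago vs limit 90 → met
10. patient counseling notice present → met
11. expired items on shelf 0 ≤ 0 → met
Not met: 4 of 11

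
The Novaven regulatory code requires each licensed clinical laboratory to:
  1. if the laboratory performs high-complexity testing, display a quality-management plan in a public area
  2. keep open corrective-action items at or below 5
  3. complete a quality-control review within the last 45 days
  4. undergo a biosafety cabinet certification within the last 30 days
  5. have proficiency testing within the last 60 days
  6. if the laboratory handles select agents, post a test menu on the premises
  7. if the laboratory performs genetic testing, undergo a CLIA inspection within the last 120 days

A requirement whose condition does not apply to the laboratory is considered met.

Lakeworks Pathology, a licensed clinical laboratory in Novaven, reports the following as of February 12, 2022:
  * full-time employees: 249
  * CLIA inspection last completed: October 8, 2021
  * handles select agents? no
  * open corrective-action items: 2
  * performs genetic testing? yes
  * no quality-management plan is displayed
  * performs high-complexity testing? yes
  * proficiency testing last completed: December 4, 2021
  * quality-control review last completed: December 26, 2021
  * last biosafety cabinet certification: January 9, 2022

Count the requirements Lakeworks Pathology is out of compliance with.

5

1. condition 'performs high-complexity testing' holds; quality-management plan absent → not met
2. open corrective-action items 2 ≤ 5 → met
3. quality-control review 48 days ago vs limit 45 → not met
4. biosafety cabinet certification 34 days ago vs limit 30 → not met
5. proficiency testing 70 days ago vs limit 60 → not met
6. condition 'handles select agents' does not hold → requirement n/a → met
7. condition 'performs genetic testing' holds; CLIA inspection 127 days ago vs limit 120 → not met
Not met: 5 of 7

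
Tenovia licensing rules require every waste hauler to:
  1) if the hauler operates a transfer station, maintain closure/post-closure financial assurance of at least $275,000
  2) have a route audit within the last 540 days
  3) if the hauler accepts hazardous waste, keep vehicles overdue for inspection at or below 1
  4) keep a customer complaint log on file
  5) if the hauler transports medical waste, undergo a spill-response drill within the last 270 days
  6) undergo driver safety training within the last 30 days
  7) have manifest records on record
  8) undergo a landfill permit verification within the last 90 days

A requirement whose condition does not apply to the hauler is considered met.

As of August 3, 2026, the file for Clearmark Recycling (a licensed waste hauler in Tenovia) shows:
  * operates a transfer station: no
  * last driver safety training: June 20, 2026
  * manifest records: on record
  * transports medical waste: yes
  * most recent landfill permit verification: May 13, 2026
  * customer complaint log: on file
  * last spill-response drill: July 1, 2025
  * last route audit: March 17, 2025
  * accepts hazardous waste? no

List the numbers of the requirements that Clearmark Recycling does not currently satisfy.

1. condition 'operates a transfer station' does not hold → requirement n/a → met
2. route audit 504 days ago vs limit 540 → met
3. condition 'accepts hazardous waste' does not hold → requirement n/a → met
4. customer complaint log present → met
5. condition 'transports medical waste' holds; spill-response drill 398 days ago vs limit 270 → not met
6. driver safety training 44 days ago vs limit 30 → not met
7. manifest records present → met
8. landfill permit verification 82 days ago vs limit 90 → met
Not met: 5, 6

5, 6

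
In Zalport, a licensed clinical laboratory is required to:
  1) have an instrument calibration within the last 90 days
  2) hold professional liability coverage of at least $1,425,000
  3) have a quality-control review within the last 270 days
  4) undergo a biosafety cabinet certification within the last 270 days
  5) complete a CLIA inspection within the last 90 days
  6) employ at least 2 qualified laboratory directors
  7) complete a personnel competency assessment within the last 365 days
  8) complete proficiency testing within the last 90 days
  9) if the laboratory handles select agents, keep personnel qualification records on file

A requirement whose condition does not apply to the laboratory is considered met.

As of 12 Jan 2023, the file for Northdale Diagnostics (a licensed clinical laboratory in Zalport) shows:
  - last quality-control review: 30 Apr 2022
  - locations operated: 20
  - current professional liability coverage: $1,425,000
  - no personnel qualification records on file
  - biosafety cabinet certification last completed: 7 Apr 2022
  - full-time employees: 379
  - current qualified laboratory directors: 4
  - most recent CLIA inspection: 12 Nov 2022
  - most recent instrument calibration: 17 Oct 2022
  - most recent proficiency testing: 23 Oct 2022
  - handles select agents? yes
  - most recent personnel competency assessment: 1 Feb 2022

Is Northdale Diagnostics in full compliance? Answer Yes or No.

No

1. instrument calibration 87 days ago vs limit 90 → met
2. professional liability coverage $1,425,000 ≥ $1,425,000 → met
3. quality-control review 257 days ago vs limit 270 → met
4. biosafety cabinet certification 280 days ago vs limit 270 → not met
5. CLIA inspection 61 days ago vs limit 90 → met
6. qualified laboratory directors 4 ≥ 2 → met
7. personnel competency assessment 345 days ago vs limit 365 → met
8. proficiency testing 81 days ago vs limit 90 → met
9. condition 'handles select agents' holds; personnel qualification records absent → not met
Not met: 4, 9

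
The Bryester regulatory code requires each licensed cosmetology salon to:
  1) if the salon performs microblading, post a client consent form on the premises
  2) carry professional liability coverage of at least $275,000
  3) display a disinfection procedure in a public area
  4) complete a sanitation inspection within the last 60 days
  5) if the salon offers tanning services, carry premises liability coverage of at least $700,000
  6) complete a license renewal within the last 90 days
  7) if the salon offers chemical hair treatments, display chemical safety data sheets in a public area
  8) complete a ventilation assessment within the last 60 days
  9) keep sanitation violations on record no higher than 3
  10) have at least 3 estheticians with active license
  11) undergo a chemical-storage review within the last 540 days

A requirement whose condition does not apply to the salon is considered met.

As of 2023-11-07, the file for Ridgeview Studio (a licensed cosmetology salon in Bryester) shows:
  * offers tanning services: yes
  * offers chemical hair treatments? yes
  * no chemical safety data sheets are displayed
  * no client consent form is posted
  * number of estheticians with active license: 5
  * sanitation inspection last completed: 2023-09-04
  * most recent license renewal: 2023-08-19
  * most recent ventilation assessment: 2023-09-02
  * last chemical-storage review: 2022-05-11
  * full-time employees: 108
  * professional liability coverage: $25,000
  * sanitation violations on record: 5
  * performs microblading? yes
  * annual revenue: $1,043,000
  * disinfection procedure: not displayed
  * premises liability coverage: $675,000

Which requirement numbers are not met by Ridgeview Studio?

1. condition 'performs microblading' holds; client consent form absent → not met
2. professional liability coverage $25,000 < $275,000 → not met
3. disinfection procedure absent → not met
4. sanitation inspection 64 days ago vs limit 60 → not met
5. condition 'offers tanning services' holds; premises liability coverage $675,000 < $700,000 → not met
6. license renewal 80 days ago vs limit 90 → met
7. condition 'offers chemical hair treatments' holds; chemical safety data sheets absent → not met
8. ventilation assessment 66 days ago vs limit 60 → not met
9. sanitation violations on record 5 > 3 → not met
10. estheticians with active license 5 ≥ 3 → met
11. chemical-storage review 545 days ago vs limit 540 → not met
Not met: 1, 2, 3, 4, 5, 7, 8, 9, 11

1, 2, 3, 4, 5, 7, 8, 9, 11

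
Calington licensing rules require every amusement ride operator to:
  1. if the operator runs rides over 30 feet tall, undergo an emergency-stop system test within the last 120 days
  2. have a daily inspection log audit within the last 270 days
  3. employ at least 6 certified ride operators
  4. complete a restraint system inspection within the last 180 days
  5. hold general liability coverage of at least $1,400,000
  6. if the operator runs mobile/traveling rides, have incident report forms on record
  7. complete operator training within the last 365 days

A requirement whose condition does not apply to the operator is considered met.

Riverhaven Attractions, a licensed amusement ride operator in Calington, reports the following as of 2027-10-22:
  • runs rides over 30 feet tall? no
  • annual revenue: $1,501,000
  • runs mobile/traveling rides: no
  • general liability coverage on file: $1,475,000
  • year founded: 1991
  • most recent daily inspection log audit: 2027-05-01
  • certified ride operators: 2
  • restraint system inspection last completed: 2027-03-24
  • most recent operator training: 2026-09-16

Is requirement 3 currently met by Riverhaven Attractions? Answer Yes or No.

No

3. certified ride operators 2 < 6 → not met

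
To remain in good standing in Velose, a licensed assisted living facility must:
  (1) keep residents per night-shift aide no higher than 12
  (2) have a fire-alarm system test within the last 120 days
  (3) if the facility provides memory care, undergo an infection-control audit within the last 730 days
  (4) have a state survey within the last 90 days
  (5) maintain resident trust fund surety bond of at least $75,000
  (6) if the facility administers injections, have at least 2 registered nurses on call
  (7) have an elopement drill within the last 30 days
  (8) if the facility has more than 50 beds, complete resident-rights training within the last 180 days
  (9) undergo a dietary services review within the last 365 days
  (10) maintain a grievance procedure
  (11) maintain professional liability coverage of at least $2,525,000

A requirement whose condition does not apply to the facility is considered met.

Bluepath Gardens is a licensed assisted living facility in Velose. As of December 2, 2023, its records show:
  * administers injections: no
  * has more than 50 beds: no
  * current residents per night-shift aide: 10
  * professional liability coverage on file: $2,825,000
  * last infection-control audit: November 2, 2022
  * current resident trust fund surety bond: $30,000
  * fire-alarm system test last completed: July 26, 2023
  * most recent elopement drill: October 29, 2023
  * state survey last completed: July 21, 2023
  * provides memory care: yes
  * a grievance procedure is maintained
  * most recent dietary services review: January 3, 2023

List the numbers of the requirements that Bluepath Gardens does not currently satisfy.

1. residents per night-shift aide 10 ≤ 12 → met
2. fire-alarm system test 129 days ago vs limit 120 → not met
3. condition 'provides memory care' holds; infection-control audit 395 days ago vs limit 730 → met
4. state survey 134 days ago vs limit 90 → not met
5. resident trust fund surety bond $30,000 < $75,000 → not met
6. condition 'administers injections' does not hold → requirement n/a → met
7. elopement drill 34 days ago vs limit 30 → not met
8. condition 'has more than 50 beds' does not hold → requirement n/a → met
9. dietary services review 333 days ago vs limit 365 → met
10. grievance procedure present → met
11. professional liability coverage $2,825,000 ≥ $2,525,000 → met
Not met: 2, 4, 5, 7

2, 4, 5, 7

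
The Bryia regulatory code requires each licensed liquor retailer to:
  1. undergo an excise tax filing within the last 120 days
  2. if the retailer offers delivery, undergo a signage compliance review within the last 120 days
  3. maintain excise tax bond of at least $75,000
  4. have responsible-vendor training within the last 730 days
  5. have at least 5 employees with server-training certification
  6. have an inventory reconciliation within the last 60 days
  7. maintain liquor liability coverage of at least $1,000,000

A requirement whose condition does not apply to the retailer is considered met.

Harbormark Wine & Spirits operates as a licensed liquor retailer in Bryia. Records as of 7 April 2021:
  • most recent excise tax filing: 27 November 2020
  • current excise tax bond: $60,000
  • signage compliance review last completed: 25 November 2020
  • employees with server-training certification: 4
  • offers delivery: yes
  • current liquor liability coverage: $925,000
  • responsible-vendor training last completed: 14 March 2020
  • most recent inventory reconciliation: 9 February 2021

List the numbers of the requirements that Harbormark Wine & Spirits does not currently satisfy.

1, 2, 3, 5, 7

1. excise tax filing 131 days ago vs limit 120 → not met
2. condition 'offers delivery' holds; signage compliance review 133 days ago vs limit 120 → not met
3. excise tax bond $60,000 < $75,000 → not met
4. responsible-vendor training 389 days ago vs limit 730 → met
5. employees with server-training certification 4 < 5 → not met
6. inventory reconciliation 57 days ago vs limit 60 → met
7. liquor liability coverage $925,000 < $1,000,000 → not met
Not met: 1, 2, 3, 5, 7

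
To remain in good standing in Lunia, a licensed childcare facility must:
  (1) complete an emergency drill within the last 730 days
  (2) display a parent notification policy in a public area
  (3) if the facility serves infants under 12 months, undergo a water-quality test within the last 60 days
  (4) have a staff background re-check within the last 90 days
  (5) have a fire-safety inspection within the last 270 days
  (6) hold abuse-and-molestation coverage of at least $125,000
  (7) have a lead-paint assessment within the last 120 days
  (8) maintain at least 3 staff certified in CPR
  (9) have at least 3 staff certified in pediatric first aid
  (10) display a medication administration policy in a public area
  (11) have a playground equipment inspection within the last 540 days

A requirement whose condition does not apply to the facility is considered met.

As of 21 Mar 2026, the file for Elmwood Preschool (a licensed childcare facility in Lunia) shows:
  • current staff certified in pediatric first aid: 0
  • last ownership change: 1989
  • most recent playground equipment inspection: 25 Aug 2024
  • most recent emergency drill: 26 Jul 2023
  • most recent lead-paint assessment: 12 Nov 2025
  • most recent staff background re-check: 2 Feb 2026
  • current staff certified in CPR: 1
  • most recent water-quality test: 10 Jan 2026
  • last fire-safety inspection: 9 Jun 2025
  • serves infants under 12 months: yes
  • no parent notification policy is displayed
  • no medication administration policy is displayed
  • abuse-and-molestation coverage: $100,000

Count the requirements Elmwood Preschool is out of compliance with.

1. emergency drill 969 days ago vs limit 730 → not met
2. parent notification policy absent → not met
3. condition 'serves infants under 12 months' holds; water-quality test 70 days ago vs limit 60 → not met
4. staff background re-check 47 days ago vs limit 90 → met
5. fire-safety inspection 285 days ago vs limit 270 → not met
6. abuse-and-molestation coverage $100,000 < $125,000 → not met
7. lead-paint assessment 129 days ago vs limit 120 → not met
8. staff certified in CPR 1 < 3 → not met
9. staff certified in pediatric first aid 0 < 3 → not met
10. medication administration policy absent → not met
11. playground equipment inspection 573 days ago vs limit 540 → not met
Not met: 10 of 11

10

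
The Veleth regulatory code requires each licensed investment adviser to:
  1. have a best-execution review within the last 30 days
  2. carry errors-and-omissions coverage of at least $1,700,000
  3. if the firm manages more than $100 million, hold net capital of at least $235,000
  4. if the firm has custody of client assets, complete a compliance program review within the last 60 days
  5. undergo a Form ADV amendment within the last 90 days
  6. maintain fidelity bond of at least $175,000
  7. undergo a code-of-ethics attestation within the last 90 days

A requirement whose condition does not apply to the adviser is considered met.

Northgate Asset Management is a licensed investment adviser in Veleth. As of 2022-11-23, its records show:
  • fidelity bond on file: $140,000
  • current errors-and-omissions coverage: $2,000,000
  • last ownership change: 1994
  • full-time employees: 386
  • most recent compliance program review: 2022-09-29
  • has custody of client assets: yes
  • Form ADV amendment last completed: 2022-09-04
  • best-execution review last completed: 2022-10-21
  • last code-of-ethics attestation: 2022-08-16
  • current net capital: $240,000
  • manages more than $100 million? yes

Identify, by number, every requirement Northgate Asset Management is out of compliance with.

1. best-execution review 33 days ago vs limit 30 → not met
2. errors-and-omissions coverage $2,000,000 ≥ $1,700,000 → met
3. condition 'manages more than $100 million' holds; net capital $240,000 ≥ $235,000 → met
4. condition 'has custody of client assets' holds; compliance program review 55 days ago vs limit 60 → met
5. Form ADV amendment 80 days ago vs limit 90 → met
6. fidelity bond $140,000 < $175,000 → not met
7. code-of-ethics attestation 99 days ago vs limit 90 → not met
Not met: 1, 6, 7

1, 6, 7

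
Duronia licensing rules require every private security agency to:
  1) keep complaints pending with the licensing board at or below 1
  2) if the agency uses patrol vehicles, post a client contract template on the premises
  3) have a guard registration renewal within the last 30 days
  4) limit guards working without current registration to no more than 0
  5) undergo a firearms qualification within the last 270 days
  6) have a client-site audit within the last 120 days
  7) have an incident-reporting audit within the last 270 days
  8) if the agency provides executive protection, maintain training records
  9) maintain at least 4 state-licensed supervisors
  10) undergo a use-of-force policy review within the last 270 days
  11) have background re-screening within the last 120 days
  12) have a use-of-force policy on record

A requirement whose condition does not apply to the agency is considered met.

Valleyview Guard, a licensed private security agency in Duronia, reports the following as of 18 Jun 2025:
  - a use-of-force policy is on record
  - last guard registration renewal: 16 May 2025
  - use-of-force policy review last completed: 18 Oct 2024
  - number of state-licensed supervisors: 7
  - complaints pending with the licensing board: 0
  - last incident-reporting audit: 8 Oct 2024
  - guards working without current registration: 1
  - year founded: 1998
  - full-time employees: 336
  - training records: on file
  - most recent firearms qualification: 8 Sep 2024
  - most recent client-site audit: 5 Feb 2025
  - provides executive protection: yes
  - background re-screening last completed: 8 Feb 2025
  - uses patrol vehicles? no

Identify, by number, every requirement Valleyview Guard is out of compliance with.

1. complaints pending with the licensing board 0 ≤ 1 → met
2. condition 'uses patrol vehicles' does not hold → requirement n/a → met
3. guard registration renewal 33 days ago vs limit 30 → not met
4. guards working without current registration 1 > 0 → not met
5. firearms qualification 283 days ago vs limit 270 → not met
6. client-site audit 133 days ago vs limit 120 → not met
7. incident-reporting audit 253 days ago vs limit 270 → met
8. condition 'provides executive protection' holds; training records present → met
9. state-licensed supervisors 7 ≥ 4 → met
10. use-of-force policy review 243 days ago vs limit 270 → met
11. background re-screening 130 days ago vs limit 120 → not met
12. use-of-force policy present → met
Not met: 3, 4, 5, 6, 11

3, 4, 5, 6, 11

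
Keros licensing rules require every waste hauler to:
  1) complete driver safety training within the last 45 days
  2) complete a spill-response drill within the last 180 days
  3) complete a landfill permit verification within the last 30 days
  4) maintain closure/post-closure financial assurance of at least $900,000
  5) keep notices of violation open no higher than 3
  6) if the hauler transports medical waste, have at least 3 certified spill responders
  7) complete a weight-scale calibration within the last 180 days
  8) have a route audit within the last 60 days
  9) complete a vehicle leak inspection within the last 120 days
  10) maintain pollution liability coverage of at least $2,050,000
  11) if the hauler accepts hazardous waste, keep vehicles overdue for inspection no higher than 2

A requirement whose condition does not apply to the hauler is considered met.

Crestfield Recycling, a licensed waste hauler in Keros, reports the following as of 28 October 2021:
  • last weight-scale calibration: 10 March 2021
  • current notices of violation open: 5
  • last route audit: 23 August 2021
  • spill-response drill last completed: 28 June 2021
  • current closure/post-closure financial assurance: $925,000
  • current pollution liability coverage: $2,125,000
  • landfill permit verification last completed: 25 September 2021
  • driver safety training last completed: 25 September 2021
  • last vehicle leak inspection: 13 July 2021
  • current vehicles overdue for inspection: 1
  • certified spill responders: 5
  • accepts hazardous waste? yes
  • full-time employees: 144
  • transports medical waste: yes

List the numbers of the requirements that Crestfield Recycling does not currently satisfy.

3, 5, 7, 8

1. driver safety training 33 days ago vs limit 45 → met
2. spill-response drill 122 days ago vs limit 180 → met
3. landfill permit verification 33 days ago vs limit 30 → not met
4. closure/post-closure financial assurance $925,000 ≥ $900,000 → met
5. notices of violation open 5 > 3 → not met
6. condition 'transports medical waste' holds; certified spill responders 5 ≥ 3 → met
7. weight-scale calibration 232 days ago vs limit 180 → not met
8. route audit 66 days ago vs limit 60 → not met
9. vehicle leak inspection 107 days ago vs limit 120 → met
10. pollution liability coverage $2,125,000 ≥ $2,050,000 → met
11. condition 'accepts hazardous waste' holds; vehicles overdue for inspection 1 ≤ 2 → met
Not met: 3, 5, 7, 8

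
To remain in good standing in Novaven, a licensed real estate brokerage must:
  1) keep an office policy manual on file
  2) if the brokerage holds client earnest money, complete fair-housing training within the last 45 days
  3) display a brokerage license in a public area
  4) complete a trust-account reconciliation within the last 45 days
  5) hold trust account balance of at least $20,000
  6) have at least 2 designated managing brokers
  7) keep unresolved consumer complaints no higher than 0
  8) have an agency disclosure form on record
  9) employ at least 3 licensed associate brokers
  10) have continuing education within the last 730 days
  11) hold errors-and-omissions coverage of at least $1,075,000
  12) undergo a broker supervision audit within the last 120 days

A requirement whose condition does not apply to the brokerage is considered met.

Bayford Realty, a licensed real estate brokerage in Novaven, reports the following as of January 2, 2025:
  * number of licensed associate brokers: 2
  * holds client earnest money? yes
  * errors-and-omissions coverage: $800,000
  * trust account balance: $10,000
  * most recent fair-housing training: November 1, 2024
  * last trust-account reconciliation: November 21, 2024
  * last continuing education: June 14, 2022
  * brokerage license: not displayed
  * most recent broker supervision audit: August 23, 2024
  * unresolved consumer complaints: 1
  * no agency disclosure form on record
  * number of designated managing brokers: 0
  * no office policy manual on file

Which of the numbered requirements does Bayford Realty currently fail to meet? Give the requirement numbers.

1, 2, 3, 5, 6, 7, 8, 9, 10, 11, 12

1. office policy manual absent → not met
2. condition 'holds client earnest money' holds; fair-housing training 62 days ago vs limit 45 → not met
3. brokerage license absent → not met
4. trust-account reconciliation 42 days ago vs limit 45 → met
5. trust account balance $10,000 < $20,000 → not met
6. designated managing brokers 0 < 2 → not met
7. unresolved consumer complaints 1 > 0 → not met
8. agency disclosure form absent → not met
9. licensed associate brokers 2 < 3 → not met
10. continuing education 933 days ago vs limit 730 → not met
11. errors-and-omissions coverage $800,000 < $1,075,000 → not met
12. broker supervision audit 132 days ago vs limit 120 → not met
Not met: 1, 2, 3, 5, 6, 7, 8, 9, 10, 11, 12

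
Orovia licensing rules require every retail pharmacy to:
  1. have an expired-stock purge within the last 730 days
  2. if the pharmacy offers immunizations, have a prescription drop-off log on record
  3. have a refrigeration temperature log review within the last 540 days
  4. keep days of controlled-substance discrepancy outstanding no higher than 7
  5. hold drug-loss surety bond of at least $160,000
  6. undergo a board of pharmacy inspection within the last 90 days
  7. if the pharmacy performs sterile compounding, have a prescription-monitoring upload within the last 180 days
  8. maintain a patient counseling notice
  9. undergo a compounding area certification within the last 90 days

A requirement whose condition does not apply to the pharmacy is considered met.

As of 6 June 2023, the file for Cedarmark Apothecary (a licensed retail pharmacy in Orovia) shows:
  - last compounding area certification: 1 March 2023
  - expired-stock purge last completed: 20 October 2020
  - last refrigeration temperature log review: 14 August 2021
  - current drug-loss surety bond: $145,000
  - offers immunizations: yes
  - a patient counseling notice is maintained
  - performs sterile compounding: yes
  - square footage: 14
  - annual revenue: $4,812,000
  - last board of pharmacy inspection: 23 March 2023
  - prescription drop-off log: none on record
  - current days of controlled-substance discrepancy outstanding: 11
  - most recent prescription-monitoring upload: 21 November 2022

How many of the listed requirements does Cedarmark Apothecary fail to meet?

1. expired-stock purge 959 days ago vs limit 730 → not met
2. condition 'offers immunizations' holds; prescription drop-off log absent → not met
3. refrigeration temperature log review 661 days ago vs limit 540 → not met
4. days of controlled-substance discrepancy outstanding 11 > 7 → not met
5. drug-loss surety bond $145,000 < $160,000 → not met
6. board of pharmacy inspection 75 days ago vs limit 90 → met
7. condition 'performs sterile compounding' holds; prescription-monitoring upload 197 days ago vs limit 180 → not met
8. patient counseling notice present → met
9. compounding area certification 97 days ago vs limit 90 → not met
Not met: 7 of 9

7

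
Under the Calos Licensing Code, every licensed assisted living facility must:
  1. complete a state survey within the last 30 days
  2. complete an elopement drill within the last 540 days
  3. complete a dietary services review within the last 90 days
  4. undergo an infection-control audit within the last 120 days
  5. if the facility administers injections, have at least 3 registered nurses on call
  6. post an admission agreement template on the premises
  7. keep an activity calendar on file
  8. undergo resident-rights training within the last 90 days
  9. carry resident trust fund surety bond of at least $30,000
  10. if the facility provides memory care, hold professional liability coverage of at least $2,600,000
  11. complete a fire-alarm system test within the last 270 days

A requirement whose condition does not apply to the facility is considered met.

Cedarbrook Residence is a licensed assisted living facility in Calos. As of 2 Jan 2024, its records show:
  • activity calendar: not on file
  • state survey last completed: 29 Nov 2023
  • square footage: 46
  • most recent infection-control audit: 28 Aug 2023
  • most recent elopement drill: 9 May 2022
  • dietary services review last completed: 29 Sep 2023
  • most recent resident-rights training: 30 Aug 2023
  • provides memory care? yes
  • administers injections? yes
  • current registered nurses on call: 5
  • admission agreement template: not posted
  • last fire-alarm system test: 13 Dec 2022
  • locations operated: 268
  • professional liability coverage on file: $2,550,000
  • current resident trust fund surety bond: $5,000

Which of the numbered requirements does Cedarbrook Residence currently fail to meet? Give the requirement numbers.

1, 2, 3, 4, 6, 7, 8, 9, 10, 11

1. state survey 34 days ago vs limit 30 → not met
2. elopement drill 603 days ago vs limit 540 → not met
3. dietary services review 95 days ago vs limit 90 → not met
4. infection-control audit 127 days ago vs limit 120 → not met
5. condition 'administers injections' holds; registered nurses on call 5 ≥ 3 → met
6. admission agreement template absent → not met
7. activity calendar absent → not met
8. resident-rights training 125 days ago vs limit 90 → not met
9. resident trust fund surety bond $5,000 < $30,000 → not met
10. condition 'provides memory care' holds; professional liability coverage $2,550,000 < $2,600,000 → not met
11. fire-alarm system test 385 days ago vs limit 270 → not met
Not met: 1, 2, 3, 4, 6, 7, 8, 9, 10, 11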